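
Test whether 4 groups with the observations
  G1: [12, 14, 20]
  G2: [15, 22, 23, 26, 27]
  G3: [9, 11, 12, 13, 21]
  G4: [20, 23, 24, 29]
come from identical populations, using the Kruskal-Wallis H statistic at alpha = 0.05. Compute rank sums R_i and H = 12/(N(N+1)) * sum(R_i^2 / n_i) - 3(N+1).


Step 1: Combine all N = 17 observations and assign midranks.
sorted (value, group, rank): (9,G3,1), (11,G3,2), (12,G1,3.5), (12,G3,3.5), (13,G3,5), (14,G1,6), (15,G2,7), (20,G1,8.5), (20,G4,8.5), (21,G3,10), (22,G2,11), (23,G2,12.5), (23,G4,12.5), (24,G4,14), (26,G2,15), (27,G2,16), (29,G4,17)
Step 2: Sum ranks within each group.
R_1 = 18 (n_1 = 3)
R_2 = 61.5 (n_2 = 5)
R_3 = 21.5 (n_3 = 5)
R_4 = 52 (n_4 = 4)
Step 3: H = 12/(N(N+1)) * sum(R_i^2/n_i) - 3(N+1)
     = 12/(17*18) * (18^2/3 + 61.5^2/5 + 21.5^2/5 + 52^2/4) - 3*18
     = 0.039216 * 1632.9 - 54
     = 10.035294.
Step 4: Ties present; correction factor C = 1 - 18/(17^3 - 17) = 0.996324. Corrected H = 10.035294 / 0.996324 = 10.072325.
Step 5: Under H0, H ~ chi^2(3); p-value = 0.017961.
Step 6: alpha = 0.05. reject H0.

H = 10.0723, df = 3, p = 0.017961, reject H0.


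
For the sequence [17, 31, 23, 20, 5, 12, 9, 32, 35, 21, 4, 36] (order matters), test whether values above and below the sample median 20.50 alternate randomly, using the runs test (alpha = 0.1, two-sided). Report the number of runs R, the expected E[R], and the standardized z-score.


Step 1: Compute median = 20.50; label A = above, B = below.
Labels in order: BAABBBBAAABA  (n_A = 6, n_B = 6)
Step 2: Count runs R = 6.
Step 3: Under H0 (random ordering), E[R] = 2*n_A*n_B/(n_A+n_B) + 1 = 2*6*6/12 + 1 = 7.0000.
        Var[R] = 2*n_A*n_B*(2*n_A*n_B - n_A - n_B) / ((n_A+n_B)^2 * (n_A+n_B-1)) = 4320/1584 = 2.7273.
        SD[R] = 1.6514.
Step 4: Continuity-corrected z = (R + 0.5 - E[R]) / SD[R] = (6 + 0.5 - 7.0000) / 1.6514 = -0.3028.
Step 5: Two-sided p-value via normal approximation = 2*(1 - Phi(|z|)) = 0.762069.
Step 6: alpha = 0.1. fail to reject H0.

R = 6, z = -0.3028, p = 0.762069, fail to reject H0.


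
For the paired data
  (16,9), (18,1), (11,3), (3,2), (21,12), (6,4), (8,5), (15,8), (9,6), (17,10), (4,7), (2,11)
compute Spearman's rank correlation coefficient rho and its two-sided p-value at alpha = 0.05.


Step 1: Rank x and y separately (midranks; no ties here).
rank(x): 16->9, 18->11, 11->7, 3->2, 21->12, 6->4, 8->5, 15->8, 9->6, 17->10, 4->3, 2->1
rank(y): 9->9, 1->1, 3->3, 2->2, 12->12, 4->4, 5->5, 8->8, 6->6, 10->10, 7->7, 11->11
Step 2: d_i = R_x(i) - R_y(i); compute d_i^2.
  (9-9)^2=0, (11-1)^2=100, (7-3)^2=16, (2-2)^2=0, (12-12)^2=0, (4-4)^2=0, (5-5)^2=0, (8-8)^2=0, (6-6)^2=0, (10-10)^2=0, (3-7)^2=16, (1-11)^2=100
sum(d^2) = 232.
Step 3: rho = 1 - 6*232 / (12*(12^2 - 1)) = 1 - 1392/1716 = 0.188811.
Step 4: Under H0, t = rho * sqrt((n-2)/(1-rho^2)) = 0.6080 ~ t(10).
Step 5: Two-sided p-value from the t-distribution with 10 df = 0.556737.
Step 6: alpha = 0.05. fail to reject H0.

rho = 0.1888, p = 0.556737, fail to reject H0 at alpha = 0.05.


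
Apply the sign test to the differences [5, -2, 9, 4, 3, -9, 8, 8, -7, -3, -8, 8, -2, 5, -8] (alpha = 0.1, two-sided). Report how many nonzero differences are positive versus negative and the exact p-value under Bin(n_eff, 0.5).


Step 1: Discard zero differences. Original n = 15; n_eff = number of nonzero differences = 15.
Nonzero differences (with sign): +5, -2, +9, +4, +3, -9, +8, +8, -7, -3, -8, +8, -2, +5, -8
Step 2: Count signs: positive = 8, negative = 7.
Step 3: Under H0: P(positive) = 0.5, so the number of positives S ~ Bin(15, 0.5).
Step 4: Two-sided exact p-value = sum of Bin(15,0.5) probabilities at or below the observed probability = 1.000000.
Step 5: alpha = 0.1. fail to reject H0.

n_eff = 15, pos = 8, neg = 7, p = 1.000000, fail to reject H0.


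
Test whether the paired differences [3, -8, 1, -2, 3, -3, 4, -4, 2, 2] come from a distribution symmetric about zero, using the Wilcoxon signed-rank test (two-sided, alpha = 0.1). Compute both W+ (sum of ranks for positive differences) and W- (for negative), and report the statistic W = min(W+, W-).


Step 1: Drop any zero differences (none here) and take |d_i|.
|d| = [3, 8, 1, 2, 3, 3, 4, 4, 2, 2]
Step 2: Midrank |d_i| (ties get averaged ranks).
ranks: |3|->6, |8|->10, |1|->1, |2|->3, |3|->6, |3|->6, |4|->8.5, |4|->8.5, |2|->3, |2|->3
Step 3: Attach original signs; sum ranks with positive sign and with negative sign.
W+ = 6 + 1 + 6 + 8.5 + 3 + 3 = 27.5
W- = 10 + 3 + 6 + 8.5 = 27.5
(Check: W+ + W- = 55 should equal n(n+1)/2 = 55.)
Step 4: Test statistic W = min(W+, W-) = 27.5.
Step 5: Ties in |d|, so use the tie-corrected normal approximation.
        E[W] = n(n+1)/4 = 10*11/4 = 27.5.
        Tie groups: |d|=2 (t=3), |d|=3 (t=3), |d|=4 (t=2); sum(t^3 - t) = 54.
        Var[W] = n(n+1)(2n+1)/24 - sum(t^3-t)/48 = 2310/24 - 54/48 = 95.125.
        z = (W - E[W]) / sqrt(Var[W]) = (27.5 - 27.5) / 9.7532 = 0.0000.
        Two-sided p = 2*Phi(z) = 1.000000.
Step 6: alpha = 0.1. fail to reject H0.

W+ = 27.5, W- = 27.5, W = min = 27.5, p = 1.000000, fail to reject H0.


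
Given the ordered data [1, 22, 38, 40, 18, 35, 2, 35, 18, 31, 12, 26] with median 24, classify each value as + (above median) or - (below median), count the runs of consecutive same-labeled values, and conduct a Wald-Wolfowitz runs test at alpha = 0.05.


Step 1: Compute median = 24; label A = above, B = below.
Labels in order: BBAABABABABA  (n_A = 6, n_B = 6)
Step 2: Count runs R = 10.
Step 3: Under H0 (random ordering), E[R] = 2*n_A*n_B/(n_A+n_B) + 1 = 2*6*6/12 + 1 = 7.0000.
        Var[R] = 2*n_A*n_B*(2*n_A*n_B - n_A - n_B) / ((n_A+n_B)^2 * (n_A+n_B-1)) = 4320/1584 = 2.7273.
        SD[R] = 1.6514.
Step 4: Continuity-corrected z = (R - 0.5 - E[R]) / SD[R] = (10 - 0.5 - 7.0000) / 1.6514 = 1.5138.
Step 5: Two-sided p-value via normal approximation = 2*(1 - Phi(|z|)) = 0.130070.
Step 6: alpha = 0.05. fail to reject H0.

R = 10, z = 1.5138, p = 0.130070, fail to reject H0.


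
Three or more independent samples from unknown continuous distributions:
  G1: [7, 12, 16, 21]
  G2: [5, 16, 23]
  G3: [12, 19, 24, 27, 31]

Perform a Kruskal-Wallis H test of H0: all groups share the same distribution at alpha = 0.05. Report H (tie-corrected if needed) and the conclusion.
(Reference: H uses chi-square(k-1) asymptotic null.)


Step 1: Combine all N = 12 observations and assign midranks.
sorted (value, group, rank): (5,G2,1), (7,G1,2), (12,G1,3.5), (12,G3,3.5), (16,G1,5.5), (16,G2,5.5), (19,G3,7), (21,G1,8), (23,G2,9), (24,G3,10), (27,G3,11), (31,G3,12)
Step 2: Sum ranks within each group.
R_1 = 19 (n_1 = 4)
R_2 = 15.5 (n_2 = 3)
R_3 = 43.5 (n_3 = 5)
Step 3: H = 12/(N(N+1)) * sum(R_i^2/n_i) - 3(N+1)
     = 12/(12*13) * (19^2/4 + 15.5^2/3 + 43.5^2/5) - 3*13
     = 0.076923 * 548.783 - 39
     = 3.214103.
Step 4: Ties present; correction factor C = 1 - 12/(12^3 - 12) = 0.993007. Corrected H = 3.214103 / 0.993007 = 3.236737.
Step 5: Under H0, H ~ chi^2(2); p-value = 0.198222.
Step 6: alpha = 0.05. fail to reject H0.

H = 3.2367, df = 2, p = 0.198222, fail to reject H0.


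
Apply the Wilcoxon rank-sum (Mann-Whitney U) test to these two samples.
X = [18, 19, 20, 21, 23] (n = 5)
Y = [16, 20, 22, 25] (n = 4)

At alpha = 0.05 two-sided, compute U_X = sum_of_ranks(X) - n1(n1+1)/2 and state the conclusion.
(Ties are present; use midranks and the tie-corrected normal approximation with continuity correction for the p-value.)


Step 1: Combine and sort all 9 observations; assign midranks.
sorted (value, group): (16,Y), (18,X), (19,X), (20,X), (20,Y), (21,X), (22,Y), (23,X), (25,Y)
ranks: 16->1, 18->2, 19->3, 20->4.5, 20->4.5, 21->6, 22->7, 23->8, 25->9
Step 2: Rank sum for X: R1 = 2 + 3 + 4.5 + 6 + 8 = 23.5.
Step 3: U_X = R1 - n1(n1+1)/2 = 23.5 - 5*6/2 = 23.5 - 15 = 8.5.
       U_Y = n1*n2 - U_X = 20 - 8.5 = 11.5.
Step 4: Ties are present, so use the tie-corrected normal approximation (with continuity correction) for the p-value.
Step 5: p-value = 0.805701; compare to alpha = 0.05. fail to reject H0.

U_X = 8.5, p = 0.805701, fail to reject H0 at alpha = 0.05.


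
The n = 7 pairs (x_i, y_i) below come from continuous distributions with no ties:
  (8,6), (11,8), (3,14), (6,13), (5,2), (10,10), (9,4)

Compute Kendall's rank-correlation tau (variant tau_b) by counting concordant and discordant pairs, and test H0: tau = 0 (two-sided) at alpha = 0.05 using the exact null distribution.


Step 1: Enumerate the 21 unordered pairs (i,j) with i<j and classify each by sign(x_j-x_i) * sign(y_j-y_i).
  (1,2):dx=+3,dy=+2->C; (1,3):dx=-5,dy=+8->D; (1,4):dx=-2,dy=+7->D; (1,5):dx=-3,dy=-4->C
  (1,6):dx=+2,dy=+4->C; (1,7):dx=+1,dy=-2->D; (2,3):dx=-8,dy=+6->D; (2,4):dx=-5,dy=+5->D
  (2,5):dx=-6,dy=-6->C; (2,6):dx=-1,dy=+2->D; (2,7):dx=-2,dy=-4->C; (3,4):dx=+3,dy=-1->D
  (3,5):dx=+2,dy=-12->D; (3,6):dx=+7,dy=-4->D; (3,7):dx=+6,dy=-10->D; (4,5):dx=-1,dy=-11->C
  (4,6):dx=+4,dy=-3->D; (4,7):dx=+3,dy=-9->D; (5,6):dx=+5,dy=+8->C; (5,7):dx=+4,dy=+2->C
  (6,7):dx=-1,dy=-6->C
Step 2: C = 9, D = 12, total pairs = 21.
Step 3: tau = (C - D)/(n(n-1)/2) = (9 - 12)/21 = -0.142857.
Step 4: Exact two-sided p-value (enumerate n! = 5040 permutations of y under H0): p = 0.772619.
Step 5: alpha = 0.05. fail to reject H0.

tau_b = -0.1429 (C=9, D=12), p = 0.772619, fail to reject H0.


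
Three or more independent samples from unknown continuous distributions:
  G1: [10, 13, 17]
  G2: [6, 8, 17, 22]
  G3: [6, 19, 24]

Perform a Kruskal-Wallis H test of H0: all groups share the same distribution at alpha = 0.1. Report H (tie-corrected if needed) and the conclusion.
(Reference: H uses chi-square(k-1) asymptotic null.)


Step 1: Combine all N = 10 observations and assign midranks.
sorted (value, group, rank): (6,G2,1.5), (6,G3,1.5), (8,G2,3), (10,G1,4), (13,G1,5), (17,G1,6.5), (17,G2,6.5), (19,G3,8), (22,G2,9), (24,G3,10)
Step 2: Sum ranks within each group.
R_1 = 15.5 (n_1 = 3)
R_2 = 20 (n_2 = 4)
R_3 = 19.5 (n_3 = 3)
Step 3: H = 12/(N(N+1)) * sum(R_i^2/n_i) - 3(N+1)
     = 12/(10*11) * (15.5^2/3 + 20^2/4 + 19.5^2/3) - 3*11
     = 0.109091 * 306.833 - 33
     = 0.472727.
Step 4: Ties present; correction factor C = 1 - 12/(10^3 - 10) = 0.987879. Corrected H = 0.472727 / 0.987879 = 0.478528.
Step 5: Under H0, H ~ chi^2(2); p-value = 0.787207.
Step 6: alpha = 0.1. fail to reject H0.

H = 0.4785, df = 2, p = 0.787207, fail to reject H0.


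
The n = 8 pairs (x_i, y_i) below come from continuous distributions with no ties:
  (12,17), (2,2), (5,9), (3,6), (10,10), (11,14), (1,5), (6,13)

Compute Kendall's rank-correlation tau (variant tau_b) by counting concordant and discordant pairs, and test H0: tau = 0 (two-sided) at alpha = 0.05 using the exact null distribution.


Step 1: Enumerate the 28 unordered pairs (i,j) with i<j and classify each by sign(x_j-x_i) * sign(y_j-y_i).
  (1,2):dx=-10,dy=-15->C; (1,3):dx=-7,dy=-8->C; (1,4):dx=-9,dy=-11->C; (1,5):dx=-2,dy=-7->C
  (1,6):dx=-1,dy=-3->C; (1,7):dx=-11,dy=-12->C; (1,8):dx=-6,dy=-4->C; (2,3):dx=+3,dy=+7->C
  (2,4):dx=+1,dy=+4->C; (2,5):dx=+8,dy=+8->C; (2,6):dx=+9,dy=+12->C; (2,7):dx=-1,dy=+3->D
  (2,8):dx=+4,dy=+11->C; (3,4):dx=-2,dy=-3->C; (3,5):dx=+5,dy=+1->C; (3,6):dx=+6,dy=+5->C
  (3,7):dx=-4,dy=-4->C; (3,8):dx=+1,dy=+4->C; (4,5):dx=+7,dy=+4->C; (4,6):dx=+8,dy=+8->C
  (4,7):dx=-2,dy=-1->C; (4,8):dx=+3,dy=+7->C; (5,6):dx=+1,dy=+4->C; (5,7):dx=-9,dy=-5->C
  (5,8):dx=-4,dy=+3->D; (6,7):dx=-10,dy=-9->C; (6,8):dx=-5,dy=-1->C; (7,8):dx=+5,dy=+8->C
Step 2: C = 26, D = 2, total pairs = 28.
Step 3: tau = (C - D)/(n(n-1)/2) = (26 - 2)/28 = 0.857143.
Step 4: Exact two-sided p-value (enumerate n! = 40320 permutations of y under H0): p = 0.001736.
Step 5: alpha = 0.05. reject H0.

tau_b = 0.8571 (C=26, D=2), p = 0.001736, reject H0.


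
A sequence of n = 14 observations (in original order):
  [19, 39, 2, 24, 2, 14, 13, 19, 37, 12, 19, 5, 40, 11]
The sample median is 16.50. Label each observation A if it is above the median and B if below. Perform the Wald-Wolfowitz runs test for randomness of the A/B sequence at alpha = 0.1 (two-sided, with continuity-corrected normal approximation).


Step 1: Compute median = 16.50; label A = above, B = below.
Labels in order: AABABBBAABABAB  (n_A = 7, n_B = 7)
Step 2: Count runs R = 10.
Step 3: Under H0 (random ordering), E[R] = 2*n_A*n_B/(n_A+n_B) + 1 = 2*7*7/14 + 1 = 8.0000.
        Var[R] = 2*n_A*n_B*(2*n_A*n_B - n_A - n_B) / ((n_A+n_B)^2 * (n_A+n_B-1)) = 8232/2548 = 3.2308.
        SD[R] = 1.7974.
Step 4: Continuity-corrected z = (R - 0.5 - E[R]) / SD[R] = (10 - 0.5 - 8.0000) / 1.7974 = 0.8345.
Step 5: Two-sided p-value via normal approximation = 2*(1 - Phi(|z|)) = 0.403986.
Step 6: alpha = 0.1. fail to reject H0.

R = 10, z = 0.8345, p = 0.403986, fail to reject H0.


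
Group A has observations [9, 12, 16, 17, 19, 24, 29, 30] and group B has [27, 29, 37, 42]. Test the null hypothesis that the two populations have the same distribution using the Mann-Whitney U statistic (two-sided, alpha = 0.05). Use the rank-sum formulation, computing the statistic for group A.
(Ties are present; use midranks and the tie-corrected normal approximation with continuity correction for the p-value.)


Step 1: Combine and sort all 12 observations; assign midranks.
sorted (value, group): (9,X), (12,X), (16,X), (17,X), (19,X), (24,X), (27,Y), (29,X), (29,Y), (30,X), (37,Y), (42,Y)
ranks: 9->1, 12->2, 16->3, 17->4, 19->5, 24->6, 27->7, 29->8.5, 29->8.5, 30->10, 37->11, 42->12
Step 2: Rank sum for X: R1 = 1 + 2 + 3 + 4 + 5 + 6 + 8.5 + 10 = 39.5.
Step 3: U_X = R1 - n1(n1+1)/2 = 39.5 - 8*9/2 = 39.5 - 36 = 3.5.
       U_Y = n1*n2 - U_X = 32 - 3.5 = 28.5.
Step 4: Ties are present, so use the tie-corrected normal approximation (with continuity correction) for the p-value.
Step 5: p-value = 0.041184; compare to alpha = 0.05. reject H0.

U_X = 3.5, p = 0.041184, reject H0 at alpha = 0.05.


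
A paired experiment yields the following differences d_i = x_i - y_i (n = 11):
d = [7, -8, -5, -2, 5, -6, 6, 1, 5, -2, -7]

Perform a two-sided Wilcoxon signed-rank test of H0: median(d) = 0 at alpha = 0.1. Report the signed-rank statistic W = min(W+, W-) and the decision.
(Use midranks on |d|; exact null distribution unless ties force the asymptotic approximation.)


Step 1: Drop any zero differences (none here) and take |d_i|.
|d| = [7, 8, 5, 2, 5, 6, 6, 1, 5, 2, 7]
Step 2: Midrank |d_i| (ties get averaged ranks).
ranks: |7|->9.5, |8|->11, |5|->5, |2|->2.5, |5|->5, |6|->7.5, |6|->7.5, |1|->1, |5|->5, |2|->2.5, |7|->9.5
Step 3: Attach original signs; sum ranks with positive sign and with negative sign.
W+ = 9.5 + 5 + 7.5 + 1 + 5 = 28
W- = 11 + 5 + 2.5 + 7.5 + 2.5 + 9.5 = 38
(Check: W+ + W- = 66 should equal n(n+1)/2 = 66.)
Step 4: Test statistic W = min(W+, W-) = 28.
Step 5: Ties in |d|, so use the tie-corrected normal approximation.
        E[W] = n(n+1)/4 = 11*12/4 = 33.
        Tie groups: |d|=2 (t=2), |d|=5 (t=3), |d|=6 (t=2), |d|=7 (t=2); sum(t^3 - t) = 42.
        Var[W] = n(n+1)(2n+1)/24 - sum(t^3-t)/48 = 3036/24 - 42/48 = 125.625.
        z = (W - E[W]) / sqrt(Var[W]) = (28 - 33) / 11.2083 = -0.4461.
        Two-sided p = 2*Phi(z) = 0.655525.
Step 6: alpha = 0.1. fail to reject H0.

W+ = 28, W- = 38, W = min = 28, p = 0.655525, fail to reject H0.


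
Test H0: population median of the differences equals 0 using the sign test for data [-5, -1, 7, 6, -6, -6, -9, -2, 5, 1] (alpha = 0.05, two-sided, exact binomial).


Step 1: Discard zero differences. Original n = 10; n_eff = number of nonzero differences = 10.
Nonzero differences (with sign): -5, -1, +7, +6, -6, -6, -9, -2, +5, +1
Step 2: Count signs: positive = 4, negative = 6.
Step 3: Under H0: P(positive) = 0.5, so the number of positives S ~ Bin(10, 0.5).
Step 4: Two-sided exact p-value = sum of Bin(10,0.5) probabilities at or below the observed probability = 0.753906.
Step 5: alpha = 0.05. fail to reject H0.

n_eff = 10, pos = 4, neg = 6, p = 0.753906, fail to reject H0.


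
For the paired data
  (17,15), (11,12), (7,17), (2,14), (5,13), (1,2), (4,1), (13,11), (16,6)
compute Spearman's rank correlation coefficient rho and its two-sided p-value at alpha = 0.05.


Step 1: Rank x and y separately (midranks; no ties here).
rank(x): 17->9, 11->6, 7->5, 2->2, 5->4, 1->1, 4->3, 13->7, 16->8
rank(y): 15->8, 12->5, 17->9, 14->7, 13->6, 2->2, 1->1, 11->4, 6->3
Step 2: d_i = R_x(i) - R_y(i); compute d_i^2.
  (9-8)^2=1, (6-5)^2=1, (5-9)^2=16, (2-7)^2=25, (4-6)^2=4, (1-2)^2=1, (3-1)^2=4, (7-4)^2=9, (8-3)^2=25
sum(d^2) = 86.
Step 3: rho = 1 - 6*86 / (9*(9^2 - 1)) = 1 - 516/720 = 0.283333.
Step 4: Under H0, t = rho * sqrt((n-2)/(1-rho^2)) = 0.7817 ~ t(7).
Step 5: Two-sided p-value from the t-distribution with 7 df = 0.460030.
Step 6: alpha = 0.05. fail to reject H0.

rho = 0.2833, p = 0.460030, fail to reject H0 at alpha = 0.05.


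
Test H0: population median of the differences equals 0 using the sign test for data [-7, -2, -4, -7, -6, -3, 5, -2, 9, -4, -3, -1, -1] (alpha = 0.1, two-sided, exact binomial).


Step 1: Discard zero differences. Original n = 13; n_eff = number of nonzero differences = 13.
Nonzero differences (with sign): -7, -2, -4, -7, -6, -3, +5, -2, +9, -4, -3, -1, -1
Step 2: Count signs: positive = 2, negative = 11.
Step 3: Under H0: P(positive) = 0.5, so the number of positives S ~ Bin(13, 0.5).
Step 4: Two-sided exact p-value = sum of Bin(13,0.5) probabilities at or below the observed probability = 0.022461.
Step 5: alpha = 0.1. reject H0.

n_eff = 13, pos = 2, neg = 11, p = 0.022461, reject H0.


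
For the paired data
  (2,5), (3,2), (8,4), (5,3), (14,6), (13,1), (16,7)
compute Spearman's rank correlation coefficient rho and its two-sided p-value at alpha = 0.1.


Step 1: Rank x and y separately (midranks; no ties here).
rank(x): 2->1, 3->2, 8->4, 5->3, 14->6, 13->5, 16->7
rank(y): 5->5, 2->2, 4->4, 3->3, 6->6, 1->1, 7->7
Step 2: d_i = R_x(i) - R_y(i); compute d_i^2.
  (1-5)^2=16, (2-2)^2=0, (4-4)^2=0, (3-3)^2=0, (6-6)^2=0, (5-1)^2=16, (7-7)^2=0
sum(d^2) = 32.
Step 3: rho = 1 - 6*32 / (7*(7^2 - 1)) = 1 - 192/336 = 0.428571.
Step 4: Under H0, t = rho * sqrt((n-2)/(1-rho^2)) = 1.0607 ~ t(5).
Step 5: Two-sided p-value from the t-distribution with 5 df = 0.337368.
Step 6: alpha = 0.1. fail to reject H0.

rho = 0.4286, p = 0.337368, fail to reject H0 at alpha = 0.1.


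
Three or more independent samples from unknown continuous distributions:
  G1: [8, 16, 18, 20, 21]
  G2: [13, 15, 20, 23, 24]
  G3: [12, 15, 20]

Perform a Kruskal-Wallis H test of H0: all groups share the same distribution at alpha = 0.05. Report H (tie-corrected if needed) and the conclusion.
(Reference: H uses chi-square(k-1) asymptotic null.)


Step 1: Combine all N = 13 observations and assign midranks.
sorted (value, group, rank): (8,G1,1), (12,G3,2), (13,G2,3), (15,G2,4.5), (15,G3,4.5), (16,G1,6), (18,G1,7), (20,G1,9), (20,G2,9), (20,G3,9), (21,G1,11), (23,G2,12), (24,G2,13)
Step 2: Sum ranks within each group.
R_1 = 34 (n_1 = 5)
R_2 = 41.5 (n_2 = 5)
R_3 = 15.5 (n_3 = 3)
Step 3: H = 12/(N(N+1)) * sum(R_i^2/n_i) - 3(N+1)
     = 12/(13*14) * (34^2/5 + 41.5^2/5 + 15.5^2/3) - 3*14
     = 0.065934 * 655.733 - 42
     = 1.235165.
Step 4: Ties present; correction factor C = 1 - 30/(13^3 - 13) = 0.986264. Corrected H = 1.235165 / 0.986264 = 1.252368.
Step 5: Under H0, H ~ chi^2(2); p-value = 0.534628.
Step 6: alpha = 0.05. fail to reject H0.

H = 1.2524, df = 2, p = 0.534628, fail to reject H0.


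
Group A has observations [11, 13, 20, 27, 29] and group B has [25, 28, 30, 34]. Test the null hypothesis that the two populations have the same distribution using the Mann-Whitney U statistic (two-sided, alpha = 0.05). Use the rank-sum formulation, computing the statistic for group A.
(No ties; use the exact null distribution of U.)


Step 1: Combine and sort all 9 observations; assign midranks.
sorted (value, group): (11,X), (13,X), (20,X), (25,Y), (27,X), (28,Y), (29,X), (30,Y), (34,Y)
ranks: 11->1, 13->2, 20->3, 25->4, 27->5, 28->6, 29->7, 30->8, 34->9
Step 2: Rank sum for X: R1 = 1 + 2 + 3 + 5 + 7 = 18.
Step 3: U_X = R1 - n1(n1+1)/2 = 18 - 5*6/2 = 18 - 15 = 3.
       U_Y = n1*n2 - U_X = 20 - 3 = 17.
Step 4: No ties, so the exact null distribution of U (based on enumerating the C(9,5) = 126 equally likely rank assignments) gives the two-sided p-value.
Step 5: p-value = 0.111111; compare to alpha = 0.05. fail to reject H0.

U_X = 3, p = 0.111111, fail to reject H0 at alpha = 0.05.


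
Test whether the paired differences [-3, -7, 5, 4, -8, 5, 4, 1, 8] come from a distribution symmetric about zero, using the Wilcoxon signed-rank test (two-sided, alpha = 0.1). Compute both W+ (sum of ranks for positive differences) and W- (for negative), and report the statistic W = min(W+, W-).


Step 1: Drop any zero differences (none here) and take |d_i|.
|d| = [3, 7, 5, 4, 8, 5, 4, 1, 8]
Step 2: Midrank |d_i| (ties get averaged ranks).
ranks: |3|->2, |7|->7, |5|->5.5, |4|->3.5, |8|->8.5, |5|->5.5, |4|->3.5, |1|->1, |8|->8.5
Step 3: Attach original signs; sum ranks with positive sign and with negative sign.
W+ = 5.5 + 3.5 + 5.5 + 3.5 + 1 + 8.5 = 27.5
W- = 2 + 7 + 8.5 = 17.5
(Check: W+ + W- = 45 should equal n(n+1)/2 = 45.)
Step 4: Test statistic W = min(W+, W-) = 17.5.
Step 5: Ties in |d|, so use the tie-corrected normal approximation.
        E[W] = n(n+1)/4 = 9*10/4 = 22.5.
        Tie groups: |d|=4 (t=2), |d|=5 (t=2), |d|=8 (t=2); sum(t^3 - t) = 18.
        Var[W] = n(n+1)(2n+1)/24 - sum(t^3-t)/48 = 1710/24 - 18/48 = 70.875.
        z = (W - E[W]) / sqrt(Var[W]) = (17.5 - 22.5) / 8.4187 = -0.5939.
        Two-sided p = 2*Phi(z) = 0.552570.
Step 6: alpha = 0.1. fail to reject H0.

W+ = 27.5, W- = 17.5, W = min = 17.5, p = 0.552570, fail to reject H0.


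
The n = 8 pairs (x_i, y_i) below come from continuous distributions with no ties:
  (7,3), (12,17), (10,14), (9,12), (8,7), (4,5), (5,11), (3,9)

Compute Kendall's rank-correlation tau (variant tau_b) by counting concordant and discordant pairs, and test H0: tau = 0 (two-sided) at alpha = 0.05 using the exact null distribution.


Step 1: Enumerate the 28 unordered pairs (i,j) with i<j and classify each by sign(x_j-x_i) * sign(y_j-y_i).
  (1,2):dx=+5,dy=+14->C; (1,3):dx=+3,dy=+11->C; (1,4):dx=+2,dy=+9->C; (1,5):dx=+1,dy=+4->C
  (1,6):dx=-3,dy=+2->D; (1,7):dx=-2,dy=+8->D; (1,8):dx=-4,dy=+6->D; (2,3):dx=-2,dy=-3->C
  (2,4):dx=-3,dy=-5->C; (2,5):dx=-4,dy=-10->C; (2,6):dx=-8,dy=-12->C; (2,7):dx=-7,dy=-6->C
  (2,8):dx=-9,dy=-8->C; (3,4):dx=-1,dy=-2->C; (3,5):dx=-2,dy=-7->C; (3,6):dx=-6,dy=-9->C
  (3,7):dx=-5,dy=-3->C; (3,8):dx=-7,dy=-5->C; (4,5):dx=-1,dy=-5->C; (4,6):dx=-5,dy=-7->C
  (4,7):dx=-4,dy=-1->C; (4,8):dx=-6,dy=-3->C; (5,6):dx=-4,dy=-2->C; (5,7):dx=-3,dy=+4->D
  (5,8):dx=-5,dy=+2->D; (6,7):dx=+1,dy=+6->C; (6,8):dx=-1,dy=+4->D; (7,8):dx=-2,dy=-2->C
Step 2: C = 22, D = 6, total pairs = 28.
Step 3: tau = (C - D)/(n(n-1)/2) = (22 - 6)/28 = 0.571429.
Step 4: Exact two-sided p-value (enumerate n! = 40320 permutations of y under H0): p = 0.061012.
Step 5: alpha = 0.05. fail to reject H0.

tau_b = 0.5714 (C=22, D=6), p = 0.061012, fail to reject H0.


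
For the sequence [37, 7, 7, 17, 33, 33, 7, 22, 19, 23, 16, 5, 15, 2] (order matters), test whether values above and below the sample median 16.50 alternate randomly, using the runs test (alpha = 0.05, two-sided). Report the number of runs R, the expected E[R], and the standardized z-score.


Step 1: Compute median = 16.50; label A = above, B = below.
Labels in order: ABBAAABAAABBBB  (n_A = 7, n_B = 7)
Step 2: Count runs R = 6.
Step 3: Under H0 (random ordering), E[R] = 2*n_A*n_B/(n_A+n_B) + 1 = 2*7*7/14 + 1 = 8.0000.
        Var[R] = 2*n_A*n_B*(2*n_A*n_B - n_A - n_B) / ((n_A+n_B)^2 * (n_A+n_B-1)) = 8232/2548 = 3.2308.
        SD[R] = 1.7974.
Step 4: Continuity-corrected z = (R + 0.5 - E[R]) / SD[R] = (6 + 0.5 - 8.0000) / 1.7974 = -0.8345.
Step 5: Two-sided p-value via normal approximation = 2*(1 - Phi(|z|)) = 0.403986.
Step 6: alpha = 0.05. fail to reject H0.

R = 6, z = -0.8345, p = 0.403986, fail to reject H0.


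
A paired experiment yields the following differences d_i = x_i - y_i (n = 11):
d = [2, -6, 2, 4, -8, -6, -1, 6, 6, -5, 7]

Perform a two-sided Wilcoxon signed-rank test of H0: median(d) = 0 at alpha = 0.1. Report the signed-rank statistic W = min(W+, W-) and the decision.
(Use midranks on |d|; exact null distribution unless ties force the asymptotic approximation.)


Step 1: Drop any zero differences (none here) and take |d_i|.
|d| = [2, 6, 2, 4, 8, 6, 1, 6, 6, 5, 7]
Step 2: Midrank |d_i| (ties get averaged ranks).
ranks: |2|->2.5, |6|->7.5, |2|->2.5, |4|->4, |8|->11, |6|->7.5, |1|->1, |6|->7.5, |6|->7.5, |5|->5, |7|->10
Step 3: Attach original signs; sum ranks with positive sign and with negative sign.
W+ = 2.5 + 2.5 + 4 + 7.5 + 7.5 + 10 = 34
W- = 7.5 + 11 + 7.5 + 1 + 5 = 32
(Check: W+ + W- = 66 should equal n(n+1)/2 = 66.)
Step 4: Test statistic W = min(W+, W-) = 32.
Step 5: Ties in |d|, so use the tie-corrected normal approximation.
        E[W] = n(n+1)/4 = 11*12/4 = 33.
        Tie groups: |d|=2 (t=2), |d|=6 (t=4); sum(t^3 - t) = 66.
        Var[W] = n(n+1)(2n+1)/24 - sum(t^3-t)/48 = 3036/24 - 66/48 = 125.125.
        z = (W - E[W]) / sqrt(Var[W]) = (32 - 33) / 11.1859 = -0.0894.
        Two-sided p = 2*Phi(z) = 0.928766.
Step 6: alpha = 0.1. fail to reject H0.

W+ = 34, W- = 32, W = min = 32, p = 0.928766, fail to reject H0.


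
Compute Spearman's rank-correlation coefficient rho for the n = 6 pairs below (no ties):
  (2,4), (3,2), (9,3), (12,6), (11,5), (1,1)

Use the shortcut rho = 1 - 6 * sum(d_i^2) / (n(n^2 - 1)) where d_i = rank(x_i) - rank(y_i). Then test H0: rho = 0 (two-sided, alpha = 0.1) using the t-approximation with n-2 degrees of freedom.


Step 1: Rank x and y separately (midranks; no ties here).
rank(x): 2->2, 3->3, 9->4, 12->6, 11->5, 1->1
rank(y): 4->4, 2->2, 3->3, 6->6, 5->5, 1->1
Step 2: d_i = R_x(i) - R_y(i); compute d_i^2.
  (2-4)^2=4, (3-2)^2=1, (4-3)^2=1, (6-6)^2=0, (5-5)^2=0, (1-1)^2=0
sum(d^2) = 6.
Step 3: rho = 1 - 6*6 / (6*(6^2 - 1)) = 1 - 36/210 = 0.828571.
Step 4: Under H0, t = rho * sqrt((n-2)/(1-rho^2)) = 2.9598 ~ t(4).
Step 5: Two-sided p-value from the t-distribution with 4 df = 0.041563.
Step 6: alpha = 0.1. reject H0.

rho = 0.8286, p = 0.041563, reject H0 at alpha = 0.1.


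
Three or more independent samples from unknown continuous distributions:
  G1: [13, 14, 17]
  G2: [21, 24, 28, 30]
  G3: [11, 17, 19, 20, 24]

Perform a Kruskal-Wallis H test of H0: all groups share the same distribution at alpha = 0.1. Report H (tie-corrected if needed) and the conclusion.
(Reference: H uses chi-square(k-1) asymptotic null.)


Step 1: Combine all N = 12 observations and assign midranks.
sorted (value, group, rank): (11,G3,1), (13,G1,2), (14,G1,3), (17,G1,4.5), (17,G3,4.5), (19,G3,6), (20,G3,7), (21,G2,8), (24,G2,9.5), (24,G3,9.5), (28,G2,11), (30,G2,12)
Step 2: Sum ranks within each group.
R_1 = 9.5 (n_1 = 3)
R_2 = 40.5 (n_2 = 4)
R_3 = 28 (n_3 = 5)
Step 3: H = 12/(N(N+1)) * sum(R_i^2/n_i) - 3(N+1)
     = 12/(12*13) * (9.5^2/3 + 40.5^2/4 + 28^2/5) - 3*13
     = 0.076923 * 596.946 - 39
     = 6.918910.
Step 4: Ties present; correction factor C = 1 - 12/(12^3 - 12) = 0.993007. Corrected H = 6.918910 / 0.993007 = 6.967635.
Step 5: Under H0, H ~ chi^2(2); p-value = 0.030690.
Step 6: alpha = 0.1. reject H0.

H = 6.9676, df = 2, p = 0.030690, reject H0.


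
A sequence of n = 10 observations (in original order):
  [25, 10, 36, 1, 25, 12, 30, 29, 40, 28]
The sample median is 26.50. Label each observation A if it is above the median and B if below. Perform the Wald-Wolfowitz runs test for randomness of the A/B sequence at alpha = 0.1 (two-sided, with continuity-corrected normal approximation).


Step 1: Compute median = 26.50; label A = above, B = below.
Labels in order: BBABBBAAAA  (n_A = 5, n_B = 5)
Step 2: Count runs R = 4.
Step 3: Under H0 (random ordering), E[R] = 2*n_A*n_B/(n_A+n_B) + 1 = 2*5*5/10 + 1 = 6.0000.
        Var[R] = 2*n_A*n_B*(2*n_A*n_B - n_A - n_B) / ((n_A+n_B)^2 * (n_A+n_B-1)) = 2000/900 = 2.2222.
        SD[R] = 1.4907.
Step 4: Continuity-corrected z = (R + 0.5 - E[R]) / SD[R] = (4 + 0.5 - 6.0000) / 1.4907 = -1.0062.
Step 5: Two-sided p-value via normal approximation = 2*(1 - Phi(|z|)) = 0.314305.
Step 6: alpha = 0.1. fail to reject H0.

R = 4, z = -1.0062, p = 0.314305, fail to reject H0.


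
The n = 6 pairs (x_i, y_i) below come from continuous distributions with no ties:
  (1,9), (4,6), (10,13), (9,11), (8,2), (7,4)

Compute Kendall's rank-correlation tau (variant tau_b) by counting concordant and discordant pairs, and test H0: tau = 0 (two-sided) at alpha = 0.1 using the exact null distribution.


Step 1: Enumerate the 15 unordered pairs (i,j) with i<j and classify each by sign(x_j-x_i) * sign(y_j-y_i).
  (1,2):dx=+3,dy=-3->D; (1,3):dx=+9,dy=+4->C; (1,4):dx=+8,dy=+2->C; (1,5):dx=+7,dy=-7->D
  (1,6):dx=+6,dy=-5->D; (2,3):dx=+6,dy=+7->C; (2,4):dx=+5,dy=+5->C; (2,5):dx=+4,dy=-4->D
  (2,6):dx=+3,dy=-2->D; (3,4):dx=-1,dy=-2->C; (3,5):dx=-2,dy=-11->C; (3,6):dx=-3,dy=-9->C
  (4,5):dx=-1,dy=-9->C; (4,6):dx=-2,dy=-7->C; (5,6):dx=-1,dy=+2->D
Step 2: C = 9, D = 6, total pairs = 15.
Step 3: tau = (C - D)/(n(n-1)/2) = (9 - 6)/15 = 0.200000.
Step 4: Exact two-sided p-value (enumerate n! = 720 permutations of y under H0): p = 0.719444.
Step 5: alpha = 0.1. fail to reject H0.

tau_b = 0.2000 (C=9, D=6), p = 0.719444, fail to reject H0.


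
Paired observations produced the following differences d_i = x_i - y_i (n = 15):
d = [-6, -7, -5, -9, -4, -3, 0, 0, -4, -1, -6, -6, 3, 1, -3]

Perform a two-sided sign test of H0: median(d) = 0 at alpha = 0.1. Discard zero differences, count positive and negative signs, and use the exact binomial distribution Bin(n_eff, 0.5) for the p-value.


Step 1: Discard zero differences. Original n = 15; n_eff = number of nonzero differences = 13.
Nonzero differences (with sign): -6, -7, -5, -9, -4, -3, -4, -1, -6, -6, +3, +1, -3
Step 2: Count signs: positive = 2, negative = 11.
Step 3: Under H0: P(positive) = 0.5, so the number of positives S ~ Bin(13, 0.5).
Step 4: Two-sided exact p-value = sum of Bin(13,0.5) probabilities at or below the observed probability = 0.022461.
Step 5: alpha = 0.1. reject H0.

n_eff = 13, pos = 2, neg = 11, p = 0.022461, reject H0.


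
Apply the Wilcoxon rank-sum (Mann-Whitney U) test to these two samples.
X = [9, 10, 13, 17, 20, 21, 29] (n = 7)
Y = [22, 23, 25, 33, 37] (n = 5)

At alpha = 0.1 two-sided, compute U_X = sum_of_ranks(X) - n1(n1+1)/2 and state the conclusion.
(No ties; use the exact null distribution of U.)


Step 1: Combine and sort all 12 observations; assign midranks.
sorted (value, group): (9,X), (10,X), (13,X), (17,X), (20,X), (21,X), (22,Y), (23,Y), (25,Y), (29,X), (33,Y), (37,Y)
ranks: 9->1, 10->2, 13->3, 17->4, 20->5, 21->6, 22->7, 23->8, 25->9, 29->10, 33->11, 37->12
Step 2: Rank sum for X: R1 = 1 + 2 + 3 + 4 + 5 + 6 + 10 = 31.
Step 3: U_X = R1 - n1(n1+1)/2 = 31 - 7*8/2 = 31 - 28 = 3.
       U_Y = n1*n2 - U_X = 35 - 3 = 32.
Step 4: No ties, so the exact null distribution of U (based on enumerating the C(12,7) = 792 equally likely rank assignments) gives the two-sided p-value.
Step 5: p-value = 0.017677; compare to alpha = 0.1. reject H0.

U_X = 3, p = 0.017677, reject H0 at alpha = 0.1.


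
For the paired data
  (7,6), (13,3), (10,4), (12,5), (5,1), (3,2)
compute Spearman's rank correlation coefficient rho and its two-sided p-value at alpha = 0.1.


Step 1: Rank x and y separately (midranks; no ties here).
rank(x): 7->3, 13->6, 10->4, 12->5, 5->2, 3->1
rank(y): 6->6, 3->3, 4->4, 5->5, 1->1, 2->2
Step 2: d_i = R_x(i) - R_y(i); compute d_i^2.
  (3-6)^2=9, (6-3)^2=9, (4-4)^2=0, (5-5)^2=0, (2-1)^2=1, (1-2)^2=1
sum(d^2) = 20.
Step 3: rho = 1 - 6*20 / (6*(6^2 - 1)) = 1 - 120/210 = 0.428571.
Step 4: Under H0, t = rho * sqrt((n-2)/(1-rho^2)) = 0.9487 ~ t(4).
Step 5: Two-sided p-value from the t-distribution with 4 df = 0.396501.
Step 6: alpha = 0.1. fail to reject H0.

rho = 0.4286, p = 0.396501, fail to reject H0 at alpha = 0.1.


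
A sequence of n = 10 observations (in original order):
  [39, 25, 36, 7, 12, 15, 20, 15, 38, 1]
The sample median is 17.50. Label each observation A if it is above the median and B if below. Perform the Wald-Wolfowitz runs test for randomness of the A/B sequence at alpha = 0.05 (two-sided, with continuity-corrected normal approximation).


Step 1: Compute median = 17.50; label A = above, B = below.
Labels in order: AAABBBABAB  (n_A = 5, n_B = 5)
Step 2: Count runs R = 6.
Step 3: Under H0 (random ordering), E[R] = 2*n_A*n_B/(n_A+n_B) + 1 = 2*5*5/10 + 1 = 6.0000.
        Var[R] = 2*n_A*n_B*(2*n_A*n_B - n_A - n_B) / ((n_A+n_B)^2 * (n_A+n_B-1)) = 2000/900 = 2.2222.
        SD[R] = 1.4907.
Step 4: R = E[R], so z = 0 with no continuity correction.
Step 5: Two-sided p-value via normal approximation = 2*(1 - Phi(|z|)) = 1.000000.
Step 6: alpha = 0.05. fail to reject H0.

R = 6, z = 0.0000, p = 1.000000, fail to reject H0.


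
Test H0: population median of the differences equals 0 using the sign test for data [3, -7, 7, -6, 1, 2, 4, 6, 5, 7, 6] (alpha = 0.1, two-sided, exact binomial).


Step 1: Discard zero differences. Original n = 11; n_eff = number of nonzero differences = 11.
Nonzero differences (with sign): +3, -7, +7, -6, +1, +2, +4, +6, +5, +7, +6
Step 2: Count signs: positive = 9, negative = 2.
Step 3: Under H0: P(positive) = 0.5, so the number of positives S ~ Bin(11, 0.5).
Step 4: Two-sided exact p-value = sum of Bin(11,0.5) probabilities at or below the observed probability = 0.065430.
Step 5: alpha = 0.1. reject H0.

n_eff = 11, pos = 9, neg = 2, p = 0.065430, reject H0.


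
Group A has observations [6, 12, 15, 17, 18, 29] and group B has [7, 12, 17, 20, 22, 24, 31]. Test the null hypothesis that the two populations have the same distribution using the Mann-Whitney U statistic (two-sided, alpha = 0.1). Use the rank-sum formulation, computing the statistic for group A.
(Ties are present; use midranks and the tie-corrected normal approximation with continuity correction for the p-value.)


Step 1: Combine and sort all 13 observations; assign midranks.
sorted (value, group): (6,X), (7,Y), (12,X), (12,Y), (15,X), (17,X), (17,Y), (18,X), (20,Y), (22,Y), (24,Y), (29,X), (31,Y)
ranks: 6->1, 7->2, 12->3.5, 12->3.5, 15->5, 17->6.5, 17->6.5, 18->8, 20->9, 22->10, 24->11, 29->12, 31->13
Step 2: Rank sum for X: R1 = 1 + 3.5 + 5 + 6.5 + 8 + 12 = 36.
Step 3: U_X = R1 - n1(n1+1)/2 = 36 - 6*7/2 = 36 - 21 = 15.
       U_Y = n1*n2 - U_X = 42 - 15 = 27.
Step 4: Ties are present, so use the tie-corrected normal approximation (with continuity correction) for the p-value.
Step 5: p-value = 0.430766; compare to alpha = 0.1. fail to reject H0.

U_X = 15, p = 0.430766, fail to reject H0 at alpha = 0.1.


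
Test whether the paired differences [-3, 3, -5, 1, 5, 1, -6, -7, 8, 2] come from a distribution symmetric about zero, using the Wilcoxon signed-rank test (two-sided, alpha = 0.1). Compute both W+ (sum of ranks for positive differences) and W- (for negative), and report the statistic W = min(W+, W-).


Step 1: Drop any zero differences (none here) and take |d_i|.
|d| = [3, 3, 5, 1, 5, 1, 6, 7, 8, 2]
Step 2: Midrank |d_i| (ties get averaged ranks).
ranks: |3|->4.5, |3|->4.5, |5|->6.5, |1|->1.5, |5|->6.5, |1|->1.5, |6|->8, |7|->9, |8|->10, |2|->3
Step 3: Attach original signs; sum ranks with positive sign and with negative sign.
W+ = 4.5 + 1.5 + 6.5 + 1.5 + 10 + 3 = 27
W- = 4.5 + 6.5 + 8 + 9 = 28
(Check: W+ + W- = 55 should equal n(n+1)/2 = 55.)
Step 4: Test statistic W = min(W+, W-) = 27.
Step 5: Ties in |d|, so use the tie-corrected normal approximation.
        E[W] = n(n+1)/4 = 10*11/4 = 27.5.
        Tie groups: |d|=1 (t=2), |d|=3 (t=2), |d|=5 (t=2); sum(t^3 - t) = 18.
        Var[W] = n(n+1)(2n+1)/24 - sum(t^3-t)/48 = 2310/24 - 18/48 = 95.875.
        z = (W - E[W]) / sqrt(Var[W]) = (27 - 27.5) / 9.7916 = -0.0511.
        Two-sided p = 2*Phi(z) = 0.959274.
Step 6: alpha = 0.1. fail to reject H0.

W+ = 27, W- = 28, W = min = 27, p = 0.959274, fail to reject H0.


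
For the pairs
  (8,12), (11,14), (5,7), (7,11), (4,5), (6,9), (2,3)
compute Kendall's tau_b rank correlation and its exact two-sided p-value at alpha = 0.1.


Step 1: Enumerate the 21 unordered pairs (i,j) with i<j and classify each by sign(x_j-x_i) * sign(y_j-y_i).
  (1,2):dx=+3,dy=+2->C; (1,3):dx=-3,dy=-5->C; (1,4):dx=-1,dy=-1->C; (1,5):dx=-4,dy=-7->C
  (1,6):dx=-2,dy=-3->C; (1,7):dx=-6,dy=-9->C; (2,3):dx=-6,dy=-7->C; (2,4):dx=-4,dy=-3->C
  (2,5):dx=-7,dy=-9->C; (2,6):dx=-5,dy=-5->C; (2,7):dx=-9,dy=-11->C; (3,4):dx=+2,dy=+4->C
  (3,5):dx=-1,dy=-2->C; (3,6):dx=+1,dy=+2->C; (3,7):dx=-3,dy=-4->C; (4,5):dx=-3,dy=-6->C
  (4,6):dx=-1,dy=-2->C; (4,7):dx=-5,dy=-8->C; (5,6):dx=+2,dy=+4->C; (5,7):dx=-2,dy=-2->C
  (6,7):dx=-4,dy=-6->C
Step 2: C = 21, D = 0, total pairs = 21.
Step 3: tau = (C - D)/(n(n-1)/2) = (21 - 0)/21 = 1.000000.
Step 4: Exact two-sided p-value (enumerate n! = 5040 permutations of y under H0): p = 0.000397.
Step 5: alpha = 0.1. reject H0.

tau_b = 1.0000 (C=21, D=0), p = 0.000397, reject H0.


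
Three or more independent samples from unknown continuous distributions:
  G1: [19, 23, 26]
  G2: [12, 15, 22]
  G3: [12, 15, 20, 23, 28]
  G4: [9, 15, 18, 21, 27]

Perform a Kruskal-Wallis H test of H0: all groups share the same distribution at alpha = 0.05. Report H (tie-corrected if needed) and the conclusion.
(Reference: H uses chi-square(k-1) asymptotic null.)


Step 1: Combine all N = 16 observations and assign midranks.
sorted (value, group, rank): (9,G4,1), (12,G2,2.5), (12,G3,2.5), (15,G2,5), (15,G3,5), (15,G4,5), (18,G4,7), (19,G1,8), (20,G3,9), (21,G4,10), (22,G2,11), (23,G1,12.5), (23,G3,12.5), (26,G1,14), (27,G4,15), (28,G3,16)
Step 2: Sum ranks within each group.
R_1 = 34.5 (n_1 = 3)
R_2 = 18.5 (n_2 = 3)
R_3 = 45 (n_3 = 5)
R_4 = 38 (n_4 = 5)
Step 3: H = 12/(N(N+1)) * sum(R_i^2/n_i) - 3(N+1)
     = 12/(16*17) * (34.5^2/3 + 18.5^2/3 + 45^2/5 + 38^2/5) - 3*17
     = 0.044118 * 1204.63 - 51
     = 2.145588.
Step 4: Ties present; correction factor C = 1 - 36/(16^3 - 16) = 0.991176. Corrected H = 2.145588 / 0.991176 = 2.164688.
Step 5: Under H0, H ~ chi^2(3); p-value = 0.538937.
Step 6: alpha = 0.05. fail to reject H0.

H = 2.1647, df = 3, p = 0.538937, fail to reject H0.


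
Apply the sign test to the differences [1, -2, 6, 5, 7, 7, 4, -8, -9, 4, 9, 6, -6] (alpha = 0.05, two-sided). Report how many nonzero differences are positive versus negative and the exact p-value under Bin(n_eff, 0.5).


Step 1: Discard zero differences. Original n = 13; n_eff = number of nonzero differences = 13.
Nonzero differences (with sign): +1, -2, +6, +5, +7, +7, +4, -8, -9, +4, +9, +6, -6
Step 2: Count signs: positive = 9, negative = 4.
Step 3: Under H0: P(positive) = 0.5, so the number of positives S ~ Bin(13, 0.5).
Step 4: Two-sided exact p-value = sum of Bin(13,0.5) probabilities at or below the observed probability = 0.266846.
Step 5: alpha = 0.05. fail to reject H0.

n_eff = 13, pos = 9, neg = 4, p = 0.266846, fail to reject H0.


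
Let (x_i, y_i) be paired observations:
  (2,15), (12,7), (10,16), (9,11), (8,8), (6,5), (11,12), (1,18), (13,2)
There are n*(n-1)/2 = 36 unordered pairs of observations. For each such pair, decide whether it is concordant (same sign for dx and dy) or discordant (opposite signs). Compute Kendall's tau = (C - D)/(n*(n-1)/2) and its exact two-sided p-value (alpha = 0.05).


Step 1: Enumerate the 36 unordered pairs (i,j) with i<j and classify each by sign(x_j-x_i) * sign(y_j-y_i).
  (1,2):dx=+10,dy=-8->D; (1,3):dx=+8,dy=+1->C; (1,4):dx=+7,dy=-4->D; (1,5):dx=+6,dy=-7->D
  (1,6):dx=+4,dy=-10->D; (1,7):dx=+9,dy=-3->D; (1,8):dx=-1,dy=+3->D; (1,9):dx=+11,dy=-13->D
  (2,3):dx=-2,dy=+9->D; (2,4):dx=-3,dy=+4->D; (2,5):dx=-4,dy=+1->D; (2,6):dx=-6,dy=-2->C
  (2,7):dx=-1,dy=+5->D; (2,8):dx=-11,dy=+11->D; (2,9):dx=+1,dy=-5->D; (3,4):dx=-1,dy=-5->C
  (3,5):dx=-2,dy=-8->C; (3,6):dx=-4,dy=-11->C; (3,7):dx=+1,dy=-4->D; (3,8):dx=-9,dy=+2->D
  (3,9):dx=+3,dy=-14->D; (4,5):dx=-1,dy=-3->C; (4,6):dx=-3,dy=-6->C; (4,7):dx=+2,dy=+1->C
  (4,8):dx=-8,dy=+7->D; (4,9):dx=+4,dy=-9->D; (5,6):dx=-2,dy=-3->C; (5,7):dx=+3,dy=+4->C
  (5,8):dx=-7,dy=+10->D; (5,9):dx=+5,dy=-6->D; (6,7):dx=+5,dy=+7->C; (6,8):dx=-5,dy=+13->D
  (6,9):dx=+7,dy=-3->D; (7,8):dx=-10,dy=+6->D; (7,9):dx=+2,dy=-10->D; (8,9):dx=+12,dy=-16->D
Step 2: C = 11, D = 25, total pairs = 36.
Step 3: tau = (C - D)/(n(n-1)/2) = (11 - 25)/36 = -0.388889.
Step 4: Exact two-sided p-value (enumerate n! = 362880 permutations of y under H0): p = 0.180181.
Step 5: alpha = 0.05. fail to reject H0.

tau_b = -0.3889 (C=11, D=25), p = 0.180181, fail to reject H0.
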